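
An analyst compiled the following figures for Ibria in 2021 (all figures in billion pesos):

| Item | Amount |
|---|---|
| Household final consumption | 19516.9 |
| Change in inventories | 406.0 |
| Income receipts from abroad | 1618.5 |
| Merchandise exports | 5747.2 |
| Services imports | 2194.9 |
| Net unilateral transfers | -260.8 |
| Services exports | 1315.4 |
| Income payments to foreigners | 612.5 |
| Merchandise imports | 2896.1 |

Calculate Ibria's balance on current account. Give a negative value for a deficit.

Goods balance = 5747.2 - 2896.1 = 2851.1
Services balance = 1315.4 - 2194.9 = -879.5
Trade balance (goods + services) = 2851.1 + (-879.5) = 1971.6
Net primary income = 1618.5 - 612.5 = 1006.0
Net secondary income = -260.8
Current account = 1971.6 + 1006.0 + (-260.8) = 2716.8

2716.8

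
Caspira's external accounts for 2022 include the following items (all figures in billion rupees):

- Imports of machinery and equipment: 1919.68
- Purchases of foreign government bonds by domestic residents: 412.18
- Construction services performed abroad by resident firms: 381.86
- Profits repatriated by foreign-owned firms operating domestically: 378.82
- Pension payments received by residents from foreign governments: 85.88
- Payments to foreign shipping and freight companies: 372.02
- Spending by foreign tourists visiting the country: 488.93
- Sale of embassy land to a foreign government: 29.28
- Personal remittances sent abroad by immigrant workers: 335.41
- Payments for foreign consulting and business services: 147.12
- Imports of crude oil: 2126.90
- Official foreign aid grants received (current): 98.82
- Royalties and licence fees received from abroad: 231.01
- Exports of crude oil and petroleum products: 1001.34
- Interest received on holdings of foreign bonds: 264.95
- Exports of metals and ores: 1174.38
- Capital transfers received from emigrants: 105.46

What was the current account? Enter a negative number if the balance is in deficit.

Goods: -2126.90 - 1919.68 + 1174.38 + 1001.34 = -1870.86
Services: -147.12 + 488.93 + 381.86 + 231.01 - 372.02 = 582.66
Primary income: 264.95 - 378.82 = -113.87
Secondary income: 85.88 - 335.41 + 98.82 = -150.71
Current account = (-1870.86) + 582.66 + (-113.87) + (-150.71) = -1552.78
(Excluded from the current account — financial account: purchases of foreign government bonds by domestic residents 412.18; capital account: sale of embassy land to a foreign government 29.28, capital transfers received from emigrants 105.46.)

-1552.78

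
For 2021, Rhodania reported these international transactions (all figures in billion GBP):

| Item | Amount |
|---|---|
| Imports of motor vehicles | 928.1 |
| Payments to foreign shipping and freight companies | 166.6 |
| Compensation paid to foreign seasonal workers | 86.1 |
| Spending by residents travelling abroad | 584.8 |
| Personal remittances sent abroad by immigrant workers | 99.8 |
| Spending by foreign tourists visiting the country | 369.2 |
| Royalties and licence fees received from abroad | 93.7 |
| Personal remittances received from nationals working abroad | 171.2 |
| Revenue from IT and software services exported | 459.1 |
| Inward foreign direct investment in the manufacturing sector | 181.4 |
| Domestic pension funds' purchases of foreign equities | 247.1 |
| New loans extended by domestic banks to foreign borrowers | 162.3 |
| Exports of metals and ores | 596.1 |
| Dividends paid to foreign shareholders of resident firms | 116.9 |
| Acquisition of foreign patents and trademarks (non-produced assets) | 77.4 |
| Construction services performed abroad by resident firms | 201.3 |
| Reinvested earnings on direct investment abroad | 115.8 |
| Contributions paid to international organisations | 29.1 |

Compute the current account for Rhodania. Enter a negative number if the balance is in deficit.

-5.0

Goods: -928.1 + 596.1 = -332.0
Services: 369.2 + 459.1 - 584.8 + 93.7 + 201.3 - 166.6 = 371.9
Primary income: -86.1 + 115.8 - 116.9 = -87.2
Secondary income: -29.1 + 171.2 - 99.8 = 42.3
Current account = (-332.0) + 371.9 + (-87.2) + 42.3 = -5.0
(Excluded from the current account — financial account: inward foreign direct investment in the manufacturing sector 181.4, domestic pension funds' purchases of foreign equities 247.1, new loans extended by domestic banks to foreign borrowers 162.3; capital account: acquisition of foreign patents and trademarks (non-produced assets) 77.4.)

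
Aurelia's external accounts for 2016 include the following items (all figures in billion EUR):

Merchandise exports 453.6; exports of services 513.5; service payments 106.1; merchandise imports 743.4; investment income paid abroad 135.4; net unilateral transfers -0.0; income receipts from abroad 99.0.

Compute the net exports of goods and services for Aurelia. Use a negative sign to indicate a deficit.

Goods balance = 453.6 - 743.4 = -289.8
Services balance = 513.5 - 106.1 = 407.4
Trade balance (goods + services) = -289.8 + 407.4 = 117.6

117.6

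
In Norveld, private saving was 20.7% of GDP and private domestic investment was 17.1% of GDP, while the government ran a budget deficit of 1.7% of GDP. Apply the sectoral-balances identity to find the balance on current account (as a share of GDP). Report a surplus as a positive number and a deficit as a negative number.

By the sectoral-balances identity, CA = (S_private - I) + (T - G).
Private balance = 20.7 - 17.1 = 3.6
Government balance (T - G) = -1.7
CA = 3.6 + (-1.7) = 1.9

1.9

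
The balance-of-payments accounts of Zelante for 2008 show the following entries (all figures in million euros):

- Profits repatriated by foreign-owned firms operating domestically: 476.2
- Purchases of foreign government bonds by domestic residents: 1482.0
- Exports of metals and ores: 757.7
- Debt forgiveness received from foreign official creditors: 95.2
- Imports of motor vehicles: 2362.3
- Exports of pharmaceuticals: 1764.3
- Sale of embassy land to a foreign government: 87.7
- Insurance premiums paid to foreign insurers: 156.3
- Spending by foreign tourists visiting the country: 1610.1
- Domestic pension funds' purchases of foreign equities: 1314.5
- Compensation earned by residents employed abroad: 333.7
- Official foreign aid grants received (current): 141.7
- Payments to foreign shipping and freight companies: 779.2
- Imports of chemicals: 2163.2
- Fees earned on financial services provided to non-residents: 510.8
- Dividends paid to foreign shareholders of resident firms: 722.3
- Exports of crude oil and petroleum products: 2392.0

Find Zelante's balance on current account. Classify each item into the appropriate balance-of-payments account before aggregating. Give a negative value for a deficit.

850.8

Goods: 757.7 + 2392.0 - 2163.2 - 2362.3 + 1764.3 = 388.5
Services: -156.3 + 1610.1 - 779.2 + 510.8 = 1185.4
Primary income: -722.3 - 476.2 + 333.7 = -864.8
Secondary income: 141.7
Current account = 388.5 + 1185.4 + (-864.8) + 141.7 = 850.8
(Excluded from the current account — financial account: purchases of foreign government bonds by domestic residents 1482.0, domestic pension funds' purchases of foreign equities 1314.5; capital account: debt forgiveness received from foreign official creditors 95.2, sale of embassy land to a foreign government 87.7.)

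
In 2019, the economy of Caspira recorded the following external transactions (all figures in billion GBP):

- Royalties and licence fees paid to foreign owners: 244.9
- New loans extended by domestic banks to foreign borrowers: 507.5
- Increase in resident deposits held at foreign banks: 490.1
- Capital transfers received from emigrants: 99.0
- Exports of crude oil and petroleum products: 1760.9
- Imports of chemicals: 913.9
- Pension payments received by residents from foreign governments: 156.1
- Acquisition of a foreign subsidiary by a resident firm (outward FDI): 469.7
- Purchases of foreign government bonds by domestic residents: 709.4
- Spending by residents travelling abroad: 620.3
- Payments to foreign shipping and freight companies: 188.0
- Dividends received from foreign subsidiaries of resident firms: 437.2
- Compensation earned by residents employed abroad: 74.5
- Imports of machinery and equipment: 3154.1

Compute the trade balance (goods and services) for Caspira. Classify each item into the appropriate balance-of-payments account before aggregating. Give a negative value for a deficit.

-3360.3

Goods: -3154.1 - 913.9 + 1760.9 = -2307.1
Services: -244.9 - 620.3 - 188.0 = -1053.2
Trade balance = -2307.1 + (-1053.2) = -3360.3
(Excluded from the trade balance — financial account: new loans extended by domestic banks to foreign borrowers 507.5, increase in resident deposits held at foreign banks 490.1, acquisition of a foreign subsidiary by a resident firm (outward FDI) 469.7, purchases of foreign government bonds by domestic residents 709.4; capital account: capital transfers received from emigrants 99.0; secondary income: pension payments received by residents from foreign governments 156.1; primary income: dividends received from foreign subsidiaries of resident firms 437.2, compensation earned by residents employed abroad 74.5.)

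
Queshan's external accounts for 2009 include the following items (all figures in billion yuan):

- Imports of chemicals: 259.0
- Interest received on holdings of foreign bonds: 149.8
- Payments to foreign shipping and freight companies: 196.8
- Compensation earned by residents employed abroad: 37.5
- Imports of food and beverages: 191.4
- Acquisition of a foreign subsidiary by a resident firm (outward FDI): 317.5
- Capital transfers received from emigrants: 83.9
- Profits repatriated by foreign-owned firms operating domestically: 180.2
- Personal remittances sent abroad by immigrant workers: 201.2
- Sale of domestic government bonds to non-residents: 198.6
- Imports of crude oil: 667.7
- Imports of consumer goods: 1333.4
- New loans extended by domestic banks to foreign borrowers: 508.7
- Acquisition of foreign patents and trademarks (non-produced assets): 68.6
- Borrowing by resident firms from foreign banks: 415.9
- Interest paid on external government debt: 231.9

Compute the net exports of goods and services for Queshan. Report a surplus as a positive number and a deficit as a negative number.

-2648.3

Goods: -191.4 - 259.0 - 1333.4 - 667.7 = -2451.5
Services: -196.8
Trade balance = -2451.5 + (-196.8) = -2648.3
(Excluded from the trade balance — primary income: interest received on holdings of foreign bonds 149.8, compensation earned by residents employed abroad 37.5, profits repatriated by foreign-owned firms operating domestically 180.2, interest paid on external government debt 231.9; financial account: acquisition of a foreign subsidiary by a resident firm (outward FDI) 317.5, sale of domestic government bonds to non-residents 198.6, new loans extended by domestic banks to foreign borrowers 508.7, borrowing by resident firms from foreign banks 415.9; capital account: capital transfers received from emigrants 83.9, acquisition of foreign patents and trademarks (non-produced assets) 68.6; secondary income: personal remittances sent abroad by immigrant workers 201.2.)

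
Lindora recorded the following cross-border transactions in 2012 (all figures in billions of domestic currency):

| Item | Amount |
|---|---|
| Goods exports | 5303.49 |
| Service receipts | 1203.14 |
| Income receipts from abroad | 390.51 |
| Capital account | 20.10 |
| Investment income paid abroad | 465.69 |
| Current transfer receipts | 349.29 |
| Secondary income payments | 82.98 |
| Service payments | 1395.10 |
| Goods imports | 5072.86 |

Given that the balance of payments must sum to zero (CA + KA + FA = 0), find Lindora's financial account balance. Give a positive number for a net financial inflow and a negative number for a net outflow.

-249.90

Goods balance = 5303.49 - 5072.86 = 230.63
Services balance = 1203.14 - 1395.10 = -191.96
Trade balance (goods + services) = 230.63 + (-191.96) = 38.67
Net primary income = 390.51 - 465.69 = -75.18
Net secondary income = 349.29 - 82.98 = 266.31
Current account = 38.67 + (-75.18) + 266.31 = 229.80
Financial account = -(229.80 + 20.10) = -249.90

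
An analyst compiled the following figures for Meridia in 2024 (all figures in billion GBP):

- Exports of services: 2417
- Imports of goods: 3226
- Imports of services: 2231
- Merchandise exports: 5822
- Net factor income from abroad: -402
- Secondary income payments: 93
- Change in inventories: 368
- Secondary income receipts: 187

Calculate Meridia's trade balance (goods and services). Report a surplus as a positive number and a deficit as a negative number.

Goods balance = 5822 - 3226 = 2596
Services balance = 2417 - 2231 = 186
Trade balance (goods + services) = 2596 + 186 = 2782

2782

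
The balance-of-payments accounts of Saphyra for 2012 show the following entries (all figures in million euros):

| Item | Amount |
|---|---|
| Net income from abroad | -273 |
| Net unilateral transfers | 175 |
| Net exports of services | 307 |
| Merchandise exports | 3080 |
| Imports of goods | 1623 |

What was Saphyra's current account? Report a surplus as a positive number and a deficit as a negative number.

Goods balance = 3080 - 1623 = 1457
Services balance = 307
Trade balance (goods + services) = 1457 + 307 = 1764
Net primary income = -273
Net secondary income = 175
Current account = 1764 + (-273) + 175 = 1666

1666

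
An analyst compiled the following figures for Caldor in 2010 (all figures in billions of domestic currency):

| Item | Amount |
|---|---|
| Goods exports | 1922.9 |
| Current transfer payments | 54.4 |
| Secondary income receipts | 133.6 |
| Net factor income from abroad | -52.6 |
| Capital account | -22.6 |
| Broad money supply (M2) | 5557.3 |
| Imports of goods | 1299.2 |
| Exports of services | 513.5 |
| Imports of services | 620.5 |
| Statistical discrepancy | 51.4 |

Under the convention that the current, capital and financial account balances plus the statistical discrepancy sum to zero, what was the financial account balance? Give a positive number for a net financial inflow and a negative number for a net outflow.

-572.1

Goods balance = 1922.9 - 1299.2 = 623.7
Services balance = 513.5 - 620.5 = -107.0
Trade balance (goods + services) = 623.7 + (-107.0) = 516.7
Net primary income = -52.6
Net secondary income = 133.6 - 54.4 = 79.2
Current account = 516.7 + (-52.6) + 79.2 = 543.3
Financial account = -(543.3 + (-22.6) + 51.4) = -572.1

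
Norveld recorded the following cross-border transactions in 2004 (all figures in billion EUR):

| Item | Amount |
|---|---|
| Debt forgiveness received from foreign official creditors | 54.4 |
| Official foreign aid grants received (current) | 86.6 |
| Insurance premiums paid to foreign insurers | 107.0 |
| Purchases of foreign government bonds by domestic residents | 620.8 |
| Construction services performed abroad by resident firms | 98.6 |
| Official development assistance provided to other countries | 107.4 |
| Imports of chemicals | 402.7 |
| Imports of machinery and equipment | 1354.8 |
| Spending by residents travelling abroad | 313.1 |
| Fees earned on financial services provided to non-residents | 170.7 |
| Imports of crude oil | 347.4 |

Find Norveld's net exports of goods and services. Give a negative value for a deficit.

-2255.7

Goods: -347.4 - 1354.8 - 402.7 = -2104.9
Services: -107.0 + 98.6 + 170.7 - 313.1 = -150.8
Trade balance = -2104.9 + (-150.8) = -2255.7
(Excluded from the trade balance — capital account: debt forgiveness received from foreign official creditors 54.4; secondary income: official foreign aid grants received (current) 86.6, official development assistance provided to other countries 107.4; financial account: purchases of foreign government bonds by domestic residents 620.8.)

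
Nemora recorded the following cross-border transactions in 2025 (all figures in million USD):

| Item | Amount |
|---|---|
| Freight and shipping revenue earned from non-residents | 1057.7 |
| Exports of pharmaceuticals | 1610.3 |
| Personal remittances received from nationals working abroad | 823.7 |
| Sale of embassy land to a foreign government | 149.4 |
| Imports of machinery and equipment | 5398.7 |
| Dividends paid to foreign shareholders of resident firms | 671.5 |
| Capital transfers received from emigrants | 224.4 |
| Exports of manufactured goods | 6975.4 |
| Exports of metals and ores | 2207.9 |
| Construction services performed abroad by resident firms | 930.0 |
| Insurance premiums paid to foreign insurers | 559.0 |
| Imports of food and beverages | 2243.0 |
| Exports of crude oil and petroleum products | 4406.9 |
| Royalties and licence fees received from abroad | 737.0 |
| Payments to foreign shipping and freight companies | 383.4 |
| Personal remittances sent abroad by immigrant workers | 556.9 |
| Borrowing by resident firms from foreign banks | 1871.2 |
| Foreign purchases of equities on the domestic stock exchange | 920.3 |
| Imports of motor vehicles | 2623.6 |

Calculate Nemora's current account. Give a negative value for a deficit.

6312.8

Goods: 1610.3 + 4406.9 - 2243.0 + 2207.9 + 6975.4 - 2623.6 - 5398.7 = 4935.2
Services: 930.0 - 559.0 + 1057.7 + 737.0 - 383.4 = 1782.3
Primary income: -671.5
Secondary income: -556.9 + 823.7 = 266.8
Current account = 4935.2 + 1782.3 + (-671.5) + 266.8 = 6312.8
(Excluded from the current account — capital account: sale of embassy land to a foreign government 149.4, capital transfers received from emigrants 224.4; financial account: borrowing by resident firms from foreign banks 1871.2, foreign purchases of equities on the domestic stock exchange 920.3.)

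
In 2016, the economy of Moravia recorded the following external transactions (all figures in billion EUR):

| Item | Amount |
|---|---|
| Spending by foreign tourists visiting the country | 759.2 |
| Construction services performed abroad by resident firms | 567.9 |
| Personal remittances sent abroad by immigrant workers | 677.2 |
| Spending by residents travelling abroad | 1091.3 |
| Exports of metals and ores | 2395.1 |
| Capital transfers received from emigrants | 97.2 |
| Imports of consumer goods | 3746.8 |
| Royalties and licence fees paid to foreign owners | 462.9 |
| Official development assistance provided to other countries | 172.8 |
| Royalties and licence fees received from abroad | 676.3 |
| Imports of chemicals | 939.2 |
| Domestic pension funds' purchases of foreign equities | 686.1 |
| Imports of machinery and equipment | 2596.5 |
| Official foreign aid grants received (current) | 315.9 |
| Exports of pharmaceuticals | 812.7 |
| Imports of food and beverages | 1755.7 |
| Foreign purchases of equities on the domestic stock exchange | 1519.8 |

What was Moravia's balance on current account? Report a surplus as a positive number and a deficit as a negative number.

-5915.3

Goods: -3746.8 - 2596.5 + 2395.1 - 1755.7 + 812.7 - 939.2 = -5830.4
Services: 567.9 + 759.2 + 676.3 - 462.9 - 1091.3 = 449.2
Secondary income: 315.9 - 172.8 - 677.2 = -534.1
Current account = (-5830.4) + 449.2 + (-534.1) = -5915.3
(Excluded from the current account — capital account: capital transfers received from emigrants 97.2; financial account: domestic pension funds' purchases of foreign equities 686.1, foreign purchases of equities on the domestic stock exchange 1519.8.)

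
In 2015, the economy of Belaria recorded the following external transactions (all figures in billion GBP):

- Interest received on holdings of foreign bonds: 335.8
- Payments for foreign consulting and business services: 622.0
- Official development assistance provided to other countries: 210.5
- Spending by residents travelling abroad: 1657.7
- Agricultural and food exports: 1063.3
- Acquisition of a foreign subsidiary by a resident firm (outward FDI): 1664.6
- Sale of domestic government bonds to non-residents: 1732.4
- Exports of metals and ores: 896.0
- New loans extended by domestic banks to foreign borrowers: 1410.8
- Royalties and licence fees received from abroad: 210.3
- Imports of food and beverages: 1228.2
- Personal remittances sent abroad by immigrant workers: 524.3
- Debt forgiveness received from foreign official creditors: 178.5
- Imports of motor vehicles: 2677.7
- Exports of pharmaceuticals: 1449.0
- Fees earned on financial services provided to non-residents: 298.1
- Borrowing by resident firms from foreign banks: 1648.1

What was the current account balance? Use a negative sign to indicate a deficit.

-2667.9

Goods: -2677.7 + 1449.0 + 896.0 - 1228.2 + 1063.3 = -497.6
Services: 298.1 - 622.0 + 210.3 - 1657.7 = -1771.3
Primary income: 335.8
Secondary income: -524.3 - 210.5 = -734.8
Current account = (-497.6) + (-1771.3) + 335.8 + (-734.8) = -2667.9
(Excluded from the current account — financial account: acquisition of a foreign subsidiary by a resident firm (outward FDI) 1664.6, sale of domestic government bonds to non-residents 1732.4, new loans extended by domestic banks to foreign borrowers 1410.8, borrowing by resident firms from foreign banks 1648.1; capital account: debt forgiveness received from foreign official creditors 178.5.)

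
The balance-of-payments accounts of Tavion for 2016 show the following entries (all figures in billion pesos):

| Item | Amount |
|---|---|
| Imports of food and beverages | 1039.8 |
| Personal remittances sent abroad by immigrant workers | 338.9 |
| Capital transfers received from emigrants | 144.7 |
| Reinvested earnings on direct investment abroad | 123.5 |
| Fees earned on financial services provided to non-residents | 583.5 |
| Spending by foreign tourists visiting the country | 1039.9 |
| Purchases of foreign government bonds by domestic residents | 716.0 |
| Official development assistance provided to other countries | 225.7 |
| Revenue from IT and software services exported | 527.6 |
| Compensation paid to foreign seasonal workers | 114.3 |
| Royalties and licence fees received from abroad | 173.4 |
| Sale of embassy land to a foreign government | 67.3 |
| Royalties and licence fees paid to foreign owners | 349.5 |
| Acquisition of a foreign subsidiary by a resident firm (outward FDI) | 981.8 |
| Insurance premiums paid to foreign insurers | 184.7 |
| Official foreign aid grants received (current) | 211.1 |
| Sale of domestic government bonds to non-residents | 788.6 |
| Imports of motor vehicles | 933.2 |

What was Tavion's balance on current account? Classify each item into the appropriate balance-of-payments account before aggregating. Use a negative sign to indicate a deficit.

-527.1

Goods: -1039.8 - 933.2 = -1973.0
Services: -184.7 + 1039.9 + 527.6 + 583.5 + 173.4 - 349.5 = 1790.2
Primary income: -114.3 + 123.5 = 9.2
Secondary income: -338.9 - 225.7 + 211.1 = -353.5
Current account = (-1973.0) + 1790.2 + 9.2 + (-353.5) = -527.1
(Excluded from the current account — capital account: capital transfers received from emigrants 144.7, sale of embassy land to a foreign government 67.3; financial account: purchases of foreign government bonds by domestic residents 716.0, acquisition of a foreign subsidiary by a resident firm (outward FDI) 981.8, sale of domestic government bonds to non-residents 788.6.)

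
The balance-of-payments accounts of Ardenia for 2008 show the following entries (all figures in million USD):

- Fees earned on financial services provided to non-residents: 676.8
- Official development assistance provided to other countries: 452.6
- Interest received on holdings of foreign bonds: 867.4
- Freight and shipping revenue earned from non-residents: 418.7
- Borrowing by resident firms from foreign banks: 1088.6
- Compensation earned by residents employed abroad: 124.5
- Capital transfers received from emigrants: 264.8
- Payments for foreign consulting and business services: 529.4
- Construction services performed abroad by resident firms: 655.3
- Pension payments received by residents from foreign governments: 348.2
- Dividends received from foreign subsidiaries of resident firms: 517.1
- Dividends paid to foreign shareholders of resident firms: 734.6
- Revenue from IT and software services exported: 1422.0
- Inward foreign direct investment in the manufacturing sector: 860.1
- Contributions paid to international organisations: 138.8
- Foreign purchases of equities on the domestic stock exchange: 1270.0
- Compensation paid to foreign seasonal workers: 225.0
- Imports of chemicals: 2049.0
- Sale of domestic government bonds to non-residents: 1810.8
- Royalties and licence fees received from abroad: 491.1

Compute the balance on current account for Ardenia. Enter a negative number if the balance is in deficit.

Goods: -2049.0
Services: 676.8 + 655.3 + 1422.0 + 418.7 + 491.1 - 529.4 = 3134.5
Primary income: 124.5 - 734.6 - 225.0 + 867.4 + 517.1 = 549.4
Secondary income: 348.2 - 138.8 - 452.6 = -243.2
Current account = (-2049.0) + 3134.5 + 549.4 + (-243.2) = 1391.7
(Excluded from the current account — financial account: borrowing by resident firms from foreign banks 1088.6, inward foreign direct investment in the manufacturing sector 860.1, foreign purchases of equities on the domestic stock exchange 1270.0, sale of domestic government bonds to non-residents 1810.8; capital account: capital transfers received from emigrants 264.8.)

1391.7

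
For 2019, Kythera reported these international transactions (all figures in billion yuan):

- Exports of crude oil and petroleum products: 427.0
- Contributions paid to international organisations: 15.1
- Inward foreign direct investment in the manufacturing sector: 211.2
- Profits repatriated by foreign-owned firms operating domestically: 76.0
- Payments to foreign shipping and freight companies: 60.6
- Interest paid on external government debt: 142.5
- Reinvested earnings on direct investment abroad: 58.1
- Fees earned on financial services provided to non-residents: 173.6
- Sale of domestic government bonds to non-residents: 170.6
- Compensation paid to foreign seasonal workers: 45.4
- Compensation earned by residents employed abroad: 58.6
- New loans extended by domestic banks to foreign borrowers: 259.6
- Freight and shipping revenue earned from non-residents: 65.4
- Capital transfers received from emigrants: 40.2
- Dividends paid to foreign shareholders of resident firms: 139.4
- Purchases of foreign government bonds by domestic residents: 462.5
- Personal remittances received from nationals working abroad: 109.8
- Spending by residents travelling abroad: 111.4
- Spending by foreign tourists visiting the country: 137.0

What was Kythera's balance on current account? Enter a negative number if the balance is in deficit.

439.1

Goods: 427.0
Services: 137.0 - 60.6 + 173.6 + 65.4 - 111.4 = 204.0
Primary income: 58.6 - 139.4 + 58.1 - 45.4 - 142.5 - 76.0 = -286.6
Secondary income: 109.8 - 15.1 = 94.7
Current account = 427.0 + 204.0 + (-286.6) + 94.7 = 439.1
(Excluded from the current account — financial account: inward foreign direct investment in the manufacturing sector 211.2, sale of domestic government bonds to non-residents 170.6, new loans extended by domestic banks to foreign borrowers 259.6, purchases of foreign government bonds by domestic residents 462.5; capital account: capital transfers received from emigrants 40.2.)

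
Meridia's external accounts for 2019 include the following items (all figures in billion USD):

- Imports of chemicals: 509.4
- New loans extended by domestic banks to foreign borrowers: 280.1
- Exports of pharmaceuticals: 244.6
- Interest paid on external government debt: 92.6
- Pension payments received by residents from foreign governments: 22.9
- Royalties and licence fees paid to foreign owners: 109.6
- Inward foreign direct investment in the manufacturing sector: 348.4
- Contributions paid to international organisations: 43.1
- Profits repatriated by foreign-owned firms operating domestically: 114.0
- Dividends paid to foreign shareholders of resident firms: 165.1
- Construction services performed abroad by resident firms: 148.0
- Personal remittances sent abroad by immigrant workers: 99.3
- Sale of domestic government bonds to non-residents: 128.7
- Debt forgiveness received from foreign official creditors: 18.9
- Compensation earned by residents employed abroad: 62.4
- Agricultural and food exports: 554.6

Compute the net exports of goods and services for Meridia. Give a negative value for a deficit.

328.2

Goods: 554.6 + 244.6 - 509.4 = 289.8
Services: -109.6 + 148.0 = 38.4
Trade balance = 289.8 + 38.4 = 328.2
(Excluded from the trade balance — financial account: new loans extended by domestic banks to foreign borrowers 280.1, inward foreign direct investment in the manufacturing sector 348.4, sale of domestic government bonds to non-residents 128.7; primary income: interest paid on external government debt 92.6, profits repatriated by foreign-owned firms operating domestically 114.0, dividends paid to foreign shareholders of resident firms 165.1, compensation earned by residents employed abroad 62.4; secondary income: pension payments received by residents from foreign governments 22.9, contributions paid to international organisations 43.1, personal remittances sent abroad by immigrant workers 99.3; capital account: debt forgiveness received from foreign official creditors 18.9.)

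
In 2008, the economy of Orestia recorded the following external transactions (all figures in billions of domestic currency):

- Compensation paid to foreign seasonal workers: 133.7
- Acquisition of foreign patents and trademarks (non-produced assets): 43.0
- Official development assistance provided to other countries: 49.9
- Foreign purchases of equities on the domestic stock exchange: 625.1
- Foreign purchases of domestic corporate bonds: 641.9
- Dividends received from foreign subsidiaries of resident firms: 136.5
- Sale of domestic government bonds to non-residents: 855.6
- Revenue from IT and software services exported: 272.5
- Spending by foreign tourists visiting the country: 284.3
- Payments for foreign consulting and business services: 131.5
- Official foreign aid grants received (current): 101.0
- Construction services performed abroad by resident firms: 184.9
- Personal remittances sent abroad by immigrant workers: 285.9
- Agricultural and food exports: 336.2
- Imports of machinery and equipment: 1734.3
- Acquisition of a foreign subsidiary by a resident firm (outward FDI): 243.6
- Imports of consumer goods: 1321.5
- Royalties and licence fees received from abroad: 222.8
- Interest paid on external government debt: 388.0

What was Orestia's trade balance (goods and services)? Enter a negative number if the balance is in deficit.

-1886.6

Goods: 336.2 - 1321.5 - 1734.3 = -2719.6
Services: 184.9 + 284.3 + 222.8 - 131.5 + 272.5 = 833.0
Trade balance = -2719.6 + 833.0 = -1886.6
(Excluded from the trade balance — primary income: compensation paid to foreign seasonal workers 133.7, dividends received from foreign subsidiaries of resident firms 136.5, interest paid on external government debt 388.0; capital account: acquisition of foreign patents and trademarks (non-produced assets) 43.0; secondary income: official development assistance provided to other countries 49.9, official foreign aid grants received (current) 101.0, personal remittances sent abroad by immigrant workers 285.9; financial account: foreign purchases of equities on the domestic stock exchange 625.1, foreign purchases of domestic corporate bonds 641.9, sale of domestic government bonds to non-residents 855.6, acquisition of a foreign subsidiary by a resident firm (outward FDI) 243.6.)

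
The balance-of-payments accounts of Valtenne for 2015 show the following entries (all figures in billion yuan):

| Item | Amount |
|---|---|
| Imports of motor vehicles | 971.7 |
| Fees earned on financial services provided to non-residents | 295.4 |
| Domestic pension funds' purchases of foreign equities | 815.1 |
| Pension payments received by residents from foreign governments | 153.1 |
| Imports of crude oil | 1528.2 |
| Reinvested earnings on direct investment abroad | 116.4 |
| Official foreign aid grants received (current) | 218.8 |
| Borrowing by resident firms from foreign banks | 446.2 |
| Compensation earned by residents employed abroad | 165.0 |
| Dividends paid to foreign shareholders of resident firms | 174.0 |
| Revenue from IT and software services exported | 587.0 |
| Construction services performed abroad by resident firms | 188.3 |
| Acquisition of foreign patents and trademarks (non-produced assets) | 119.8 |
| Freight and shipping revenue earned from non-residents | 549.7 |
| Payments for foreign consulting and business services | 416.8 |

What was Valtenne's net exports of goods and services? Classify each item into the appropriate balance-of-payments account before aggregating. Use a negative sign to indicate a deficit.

-1296.3

Goods: -1528.2 - 971.7 = -2499.9
Services: 188.3 + 587.0 - 416.8 + 295.4 + 549.7 = 1203.6
Trade balance = -2499.9 + 1203.6 = -1296.3
(Excluded from the trade balance — financial account: domestic pension funds' purchases of foreign equities 815.1, borrowing by resident firms from foreign banks 446.2; secondary income: pension payments received by residents from foreign governments 153.1, official foreign aid grants received (current) 218.8; primary income: reinvested earnings on direct investment abroad 116.4, compensation earned by residents employed abroad 165.0, dividends paid to foreign shareholders of resident firms 174.0; capital account: acquisition of foreign patents and trademarks (non-produced assets) 119.8.)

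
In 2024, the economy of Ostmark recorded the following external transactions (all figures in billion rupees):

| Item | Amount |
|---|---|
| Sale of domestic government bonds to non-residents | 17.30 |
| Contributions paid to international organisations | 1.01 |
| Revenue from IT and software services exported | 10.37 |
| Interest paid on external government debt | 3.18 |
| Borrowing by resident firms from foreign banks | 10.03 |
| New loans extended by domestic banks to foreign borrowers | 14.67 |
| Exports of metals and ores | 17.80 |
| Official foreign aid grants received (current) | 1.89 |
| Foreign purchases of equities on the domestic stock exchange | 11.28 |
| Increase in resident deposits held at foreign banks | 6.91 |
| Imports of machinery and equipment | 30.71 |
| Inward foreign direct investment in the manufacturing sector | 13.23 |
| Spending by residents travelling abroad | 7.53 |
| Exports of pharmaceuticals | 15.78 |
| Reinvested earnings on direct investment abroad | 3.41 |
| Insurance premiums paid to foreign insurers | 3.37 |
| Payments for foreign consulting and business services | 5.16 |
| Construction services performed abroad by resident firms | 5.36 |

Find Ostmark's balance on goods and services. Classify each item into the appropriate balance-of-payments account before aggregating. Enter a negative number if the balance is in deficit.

Goods: 17.80 + 15.78 - 30.71 = 2.87
Services: 10.37 + 5.36 - 7.53 - 3.37 - 5.16 = -0.33
Trade balance = 2.87 + (-0.33) = 2.54
(Excluded from the trade balance — financial account: sale of domestic government bonds to non-residents 17.30, borrowing by resident firms from foreign banks 10.03, new loans extended by domestic banks to foreign borrowers 14.67, foreign purchases of equities on the domestic stock exchange 11.28, increase in resident deposits held at foreign banks 6.91, inward foreign direct investment in the manufacturing sector 13.23; secondary income: contributions paid to international organisations 1.01, official foreign aid grants received (current) 1.89; primary income: interest paid on external government debt 3.18, reinvested earnings on direct investment abroad 3.41.)

2.54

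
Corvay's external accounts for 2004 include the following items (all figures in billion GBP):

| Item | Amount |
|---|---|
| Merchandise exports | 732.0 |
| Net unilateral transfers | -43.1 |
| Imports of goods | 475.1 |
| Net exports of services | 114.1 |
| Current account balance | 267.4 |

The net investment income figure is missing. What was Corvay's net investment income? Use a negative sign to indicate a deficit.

-60.5

Current account = goods balance + services balance + net primary income + net secondary income
Sum of the known components = 327.9
Net investment income = CA - (known components) = 267.4 - 327.9 = -60.5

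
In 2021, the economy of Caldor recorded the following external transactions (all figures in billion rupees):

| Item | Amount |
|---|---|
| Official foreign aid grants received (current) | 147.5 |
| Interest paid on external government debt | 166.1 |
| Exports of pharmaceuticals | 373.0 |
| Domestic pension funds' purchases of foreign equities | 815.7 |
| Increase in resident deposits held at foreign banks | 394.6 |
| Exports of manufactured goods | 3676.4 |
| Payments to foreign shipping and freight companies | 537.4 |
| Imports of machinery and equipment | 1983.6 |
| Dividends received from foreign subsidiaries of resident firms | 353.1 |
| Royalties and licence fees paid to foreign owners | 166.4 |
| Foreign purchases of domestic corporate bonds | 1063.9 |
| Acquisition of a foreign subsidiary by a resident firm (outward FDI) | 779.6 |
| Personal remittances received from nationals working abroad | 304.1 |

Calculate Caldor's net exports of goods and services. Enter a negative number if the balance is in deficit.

1362.0

Goods: -1983.6 + 3676.4 + 373.0 = 2065.8
Services: -166.4 - 537.4 = -703.8
Trade balance = 2065.8 + (-703.8) = 1362.0
(Excluded from the trade balance — secondary income: official foreign aid grants received (current) 147.5, personal remittances received from nationals working abroad 304.1; primary income: interest paid on external government debt 166.1, dividends received from foreign subsidiaries of resident firms 353.1; financial account: domestic pension funds' purchases of foreign equities 815.7, increase in resident deposits held at foreign banks 394.6, foreign purchases of domestic corporate bonds 1063.9, acquisition of a foreign subsidiary by a resident firm (outward FDI) 779.6.)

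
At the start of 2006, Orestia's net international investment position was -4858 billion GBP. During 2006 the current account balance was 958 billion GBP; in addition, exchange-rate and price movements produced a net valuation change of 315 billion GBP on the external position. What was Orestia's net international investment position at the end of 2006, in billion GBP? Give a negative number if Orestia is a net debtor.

Change in NIIP = current account + net valuation change = 958 + 315 = 1273
End-of-year NIIP = -4858 + 1273 = -3585

-3585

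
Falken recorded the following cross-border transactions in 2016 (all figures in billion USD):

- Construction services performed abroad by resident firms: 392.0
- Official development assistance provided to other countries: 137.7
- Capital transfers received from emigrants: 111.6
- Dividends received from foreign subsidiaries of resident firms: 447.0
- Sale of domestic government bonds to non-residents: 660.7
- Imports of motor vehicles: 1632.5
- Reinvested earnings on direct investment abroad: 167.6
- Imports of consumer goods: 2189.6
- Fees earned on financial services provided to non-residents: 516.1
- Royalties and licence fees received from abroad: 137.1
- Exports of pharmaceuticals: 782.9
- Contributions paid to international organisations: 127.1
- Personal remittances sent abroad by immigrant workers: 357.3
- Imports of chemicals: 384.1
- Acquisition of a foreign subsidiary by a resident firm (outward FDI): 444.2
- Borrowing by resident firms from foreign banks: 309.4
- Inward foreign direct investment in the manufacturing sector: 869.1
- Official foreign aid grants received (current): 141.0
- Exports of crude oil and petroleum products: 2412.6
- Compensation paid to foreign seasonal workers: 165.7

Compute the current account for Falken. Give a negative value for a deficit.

2.3

Goods: 2412.6 + 782.9 - 384.1 - 2189.6 - 1632.5 = -1010.7
Services: 137.1 + 516.1 + 392.0 = 1045.2
Primary income: 167.6 + 447.0 - 165.7 = 448.9
Secondary income: -357.3 - 127.1 - 137.7 + 141.0 = -481.1
Current account = (-1010.7) + 1045.2 + 448.9 + (-481.1) = 2.3
(Excluded from the current account — capital account: capital transfers received from emigrants 111.6; financial account: sale of domestic government bonds to non-residents 660.7, acquisition of a foreign subsidiary by a resident firm (outward FDI) 444.2, borrowing by resident firms from foreign banks 309.4, inward foreign direct investment in the manufacturing sector 869.1.)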